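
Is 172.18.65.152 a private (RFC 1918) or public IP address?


RFC 1918 private ranges:
  10.0.0.0/8 (10.0.0.0 - 10.255.255.255)
  172.16.0.0/12 (172.16.0.0 - 172.31.255.255)
  192.168.0.0/16 (192.168.0.0 - 192.168.255.255)
Private (in 172.16.0.0/12)


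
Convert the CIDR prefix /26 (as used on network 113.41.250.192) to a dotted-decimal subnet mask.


/26 means 26 network bits, 6 host bits
Binary: 11111111111111111111111111000000
Mask: 255.255.255.192


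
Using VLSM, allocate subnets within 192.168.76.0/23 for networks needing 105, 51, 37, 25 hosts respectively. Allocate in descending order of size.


105 hosts -> /25 (126 usable): 192.168.76.0/25
51 hosts -> /26 (62 usable): 192.168.76.128/26
37 hosts -> /26 (62 usable): 192.168.76.192/26
25 hosts -> /27 (30 usable): 192.168.77.0/27
Allocation: 192.168.76.0/25 (105 hosts, 126 usable); 192.168.76.128/26 (51 hosts, 62 usable); 192.168.76.192/26 (37 hosts, 62 usable); 192.168.77.0/27 (25 hosts, 30 usable)


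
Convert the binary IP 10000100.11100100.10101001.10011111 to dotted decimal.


10000100 = 132
11100100 = 228
10101001 = 169
10011111 = 159
IP: 132.228.169.159


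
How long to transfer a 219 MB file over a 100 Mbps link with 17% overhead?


Effective throughput = 100 * (1 - 17/100) = 83 Mbps
File size in Mb = 219 * 8 = 1752 Mb
Time = 1752 / 83
Time = 21.1084 seconds


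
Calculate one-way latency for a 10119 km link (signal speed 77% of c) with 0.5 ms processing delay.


Speed = 0.77 * 3e5 km/s = 231000 km/s
Propagation delay = 10119 / 231000 = 0.0438 s = 43.8052 ms
Processing delay = 0.5 ms
Total one-way latency = 44.3052 ms


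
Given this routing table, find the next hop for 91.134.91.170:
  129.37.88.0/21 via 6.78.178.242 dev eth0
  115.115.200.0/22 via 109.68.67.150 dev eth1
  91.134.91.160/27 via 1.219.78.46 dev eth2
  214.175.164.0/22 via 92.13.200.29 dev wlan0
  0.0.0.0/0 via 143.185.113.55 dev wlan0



Longest prefix match for 91.134.91.170:
  /21 129.37.88.0: no
  /22 115.115.200.0: no
  /27 91.134.91.160: MATCH
  /22 214.175.164.0: no
  /0 0.0.0.0: MATCH
Selected: next-hop 1.219.78.46 via eth2 (matched /27)


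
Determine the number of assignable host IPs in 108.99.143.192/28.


Host bits = 32 - 28 = 4
Total addresses = 2^4 = 16
Usable = total - 2 (network and broadcast)
Usable hosts: 14


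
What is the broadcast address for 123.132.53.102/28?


Network: 123.132.53.96/28
Host bits = 4
Set all host bits to 1:
Broadcast: 123.132.53.111


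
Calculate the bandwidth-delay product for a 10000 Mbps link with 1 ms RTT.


BDP = bandwidth * RTT
= 10000 Mbps * 1 ms
= 10000 * 1e6 * 1 / 1000 bits
= 10000000 bits
= 1250000 bytes
= 1220.7031 KB
BDP = 10000000 bits (1250000 bytes)


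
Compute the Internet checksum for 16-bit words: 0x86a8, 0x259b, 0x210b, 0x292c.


Sum all words (with carry folding):
+ 0x86a8 = 0x86a8
+ 0x259b = 0xac43
+ 0x210b = 0xcd4e
+ 0x292c = 0xf67a
One's complement: ~0xf67a
Checksum = 0x0985


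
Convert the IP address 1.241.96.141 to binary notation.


1 = 00000001
241 = 11110001
96 = 01100000
141 = 10001101
Binary: 00000001.11110001.01100000.10001101


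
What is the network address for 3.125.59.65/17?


IP:   00000011.01111101.00111011.01000001
Mask: 11111111.11111111.10000000.00000000
AND operation:
Net:  00000011.01111101.00000000.00000000
Network: 3.125.0.0/17


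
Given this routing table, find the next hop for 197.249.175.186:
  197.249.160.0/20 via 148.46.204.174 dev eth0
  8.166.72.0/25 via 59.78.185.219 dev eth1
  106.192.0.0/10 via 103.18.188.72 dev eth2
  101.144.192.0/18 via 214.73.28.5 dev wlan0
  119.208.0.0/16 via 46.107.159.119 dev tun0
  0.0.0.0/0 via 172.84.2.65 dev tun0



Longest prefix match for 197.249.175.186:
  /20 197.249.160.0: MATCH
  /25 8.166.72.0: no
  /10 106.192.0.0: no
  /18 101.144.192.0: no
  /16 119.208.0.0: no
  /0 0.0.0.0: MATCH
Selected: next-hop 148.46.204.174 via eth0 (matched /20)


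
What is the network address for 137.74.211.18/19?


IP:   10001001.01001010.11010011.00010010
Mask: 11111111.11111111.11100000.00000000
AND operation:
Net:  10001001.01001010.11000000.00000000
Network: 137.74.192.0/19


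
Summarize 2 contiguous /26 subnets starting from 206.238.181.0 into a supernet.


Original prefix: /26
Number of subnets: 2 = 2^1
New prefix = 26 - 1 = 25
Supernet: 206.238.181.0/25


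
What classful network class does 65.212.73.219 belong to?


First octet: 65
Binary: 01000001
0xxxxxxx -> Class A (1-126)
Class A, default mask 255.0.0.0 (/8)


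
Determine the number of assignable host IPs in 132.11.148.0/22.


Host bits = 32 - 22 = 10
Total addresses = 2^10 = 1024
Usable = total - 2 (network and broadcast)
Usable hosts: 1022


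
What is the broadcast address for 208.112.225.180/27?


Network: 208.112.225.160/27
Host bits = 5
Set all host bits to 1:
Broadcast: 208.112.225.191


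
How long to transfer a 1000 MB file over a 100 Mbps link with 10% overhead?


Effective throughput = 100 * (1 - 10/100) = 90 Mbps
File size in Mb = 1000 * 8 = 8000 Mb
Time = 8000 / 90
Time = 88.8889 seconds


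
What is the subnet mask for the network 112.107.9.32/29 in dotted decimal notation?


/29 means 29 network bits, 3 host bits
Binary: 11111111111111111111111111111000
Mask: 255.255.255.248


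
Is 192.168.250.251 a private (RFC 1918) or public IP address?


RFC 1918 private ranges:
  10.0.0.0/8 (10.0.0.0 - 10.255.255.255)
  172.16.0.0/12 (172.16.0.0 - 172.31.255.255)
  192.168.0.0/16 (192.168.0.0 - 192.168.255.255)
Private (in 192.168.0.0/16)


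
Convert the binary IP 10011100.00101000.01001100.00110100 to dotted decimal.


10011100 = 156
00101000 = 40
01001100 = 76
00110100 = 52
IP: 156.40.76.52


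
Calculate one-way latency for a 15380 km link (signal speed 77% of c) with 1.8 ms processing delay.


Speed = 0.77 * 3e5 km/s = 231000 km/s
Propagation delay = 15380 / 231000 = 0.0666 s = 66.5801 ms
Processing delay = 1.8 ms
Total one-way latency = 68.3801 ms


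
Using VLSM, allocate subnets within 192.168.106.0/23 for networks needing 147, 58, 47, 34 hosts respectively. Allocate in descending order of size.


147 hosts -> /24 (254 usable): 192.168.106.0/24
58 hosts -> /26 (62 usable): 192.168.107.0/26
47 hosts -> /26 (62 usable): 192.168.107.64/26
34 hosts -> /26 (62 usable): 192.168.107.128/26
Allocation: 192.168.106.0/24 (147 hosts, 254 usable); 192.168.107.0/26 (58 hosts, 62 usable); 192.168.107.64/26 (47 hosts, 62 usable); 192.168.107.128/26 (34 hosts, 62 usable)


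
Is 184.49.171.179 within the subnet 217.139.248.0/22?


Subnet network: 217.139.248.0
Test IP AND mask: 184.49.168.0
No, 184.49.171.179 is not in 217.139.248.0/22


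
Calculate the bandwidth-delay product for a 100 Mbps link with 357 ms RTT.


BDP = bandwidth * RTT
= 100 Mbps * 357 ms
= 100 * 1e6 * 357 / 1000 bits
= 35700000 bits
= 4462500 bytes
= 4357.9102 KB
BDP = 35700000 bits (4462500 bytes)


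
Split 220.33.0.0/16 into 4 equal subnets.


New prefix = 16 + 2 = 18
Each subnet has 16384 addresses
  220.33.0.0/18
  220.33.64.0/18
  220.33.128.0/18
  220.33.192.0/18
Subnets: 220.33.0.0/18, 220.33.64.0/18, 220.33.128.0/18, 220.33.192.0/18


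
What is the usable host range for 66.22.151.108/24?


Network: 66.22.151.0
Broadcast: 66.22.151.255
First usable = network + 1
Last usable = broadcast - 1
Range: 66.22.151.1 to 66.22.151.254


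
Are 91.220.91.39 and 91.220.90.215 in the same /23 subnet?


Mask: 255.255.254.0
91.220.91.39 AND mask = 91.220.90.0
91.220.90.215 AND mask = 91.220.90.0
Yes, same subnet (91.220.90.0)


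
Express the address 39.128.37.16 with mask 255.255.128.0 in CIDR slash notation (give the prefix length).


Binary: 11111111.11111111.10000000.00000000
Count leading 1s
Prefix: /17


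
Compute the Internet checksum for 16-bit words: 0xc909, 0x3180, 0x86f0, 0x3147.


Sum all words (with carry folding):
+ 0xc909 = 0xc909
+ 0x3180 = 0xfa89
+ 0x86f0 = 0x817a
+ 0x3147 = 0xb2c1
One's complement: ~0xb2c1
Checksum = 0x4d3e


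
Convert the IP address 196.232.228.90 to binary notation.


196 = 11000100
232 = 11101000
228 = 11100100
90 = 01011010
Binary: 11000100.11101000.11100100.01011010


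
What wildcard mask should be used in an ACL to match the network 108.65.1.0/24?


Subnet mask: 255.255.255.0
Wildcard = 255.255.255.255 - subnet mask
255 - 255 = 0
255 - 255 = 0
255 - 255 = 0
255 - 0 = 255
Wildcard: 0.0.0.255


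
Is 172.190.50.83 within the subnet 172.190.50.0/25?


Subnet network: 172.190.50.0
Test IP AND mask: 172.190.50.0
Yes, 172.190.50.83 is in 172.190.50.0/25


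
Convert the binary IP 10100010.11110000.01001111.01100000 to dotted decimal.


10100010 = 162
11110000 = 240
01001111 = 79
01100000 = 96
IP: 162.240.79.96


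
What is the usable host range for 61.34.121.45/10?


Network: 61.0.0.0
Broadcast: 61.63.255.255
First usable = network + 1
Last usable = broadcast - 1
Range: 61.0.0.1 to 61.63.255.254


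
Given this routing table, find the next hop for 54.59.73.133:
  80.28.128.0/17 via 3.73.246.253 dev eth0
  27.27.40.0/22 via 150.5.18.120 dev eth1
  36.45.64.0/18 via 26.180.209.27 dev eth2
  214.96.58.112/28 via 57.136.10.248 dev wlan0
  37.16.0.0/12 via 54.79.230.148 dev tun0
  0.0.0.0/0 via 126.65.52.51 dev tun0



Longest prefix match for 54.59.73.133:
  /17 80.28.128.0: no
  /22 27.27.40.0: no
  /18 36.45.64.0: no
  /28 214.96.58.112: no
  /12 37.16.0.0: no
  /0 0.0.0.0: MATCH
Selected: next-hop 126.65.52.51 via tun0 (matched /0)


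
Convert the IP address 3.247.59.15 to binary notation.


3 = 00000011
247 = 11110111
59 = 00111011
15 = 00001111
Binary: 00000011.11110111.00111011.00001111


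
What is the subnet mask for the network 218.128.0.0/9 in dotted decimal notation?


/9 means 9 network bits, 23 host bits
Binary: 11111111100000000000000000000000
Mask: 255.128.0.0


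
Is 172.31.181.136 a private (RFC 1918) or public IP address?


RFC 1918 private ranges:
  10.0.0.0/8 (10.0.0.0 - 10.255.255.255)
  172.16.0.0/12 (172.16.0.0 - 172.31.255.255)
  192.168.0.0/16 (192.168.0.0 - 192.168.255.255)
Private (in 172.16.0.0/12)


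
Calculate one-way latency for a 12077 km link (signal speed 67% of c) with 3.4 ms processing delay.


Speed = 0.67 * 3e5 km/s = 201000 km/s
Propagation delay = 12077 / 201000 = 0.0601 s = 60.0846 ms
Processing delay = 3.4 ms
Total one-way latency = 63.4846 ms


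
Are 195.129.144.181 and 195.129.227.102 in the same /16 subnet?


Mask: 255.255.0.0
195.129.144.181 AND mask = 195.129.0.0
195.129.227.102 AND mask = 195.129.0.0
Yes, same subnet (195.129.0.0)


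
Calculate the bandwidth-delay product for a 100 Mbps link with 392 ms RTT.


BDP = bandwidth * RTT
= 100 Mbps * 392 ms
= 100 * 1e6 * 392 / 1000 bits
= 39200000 bits
= 4900000 bytes
= 4785.1562 KB
BDP = 39200000 bits (4900000 bytes)


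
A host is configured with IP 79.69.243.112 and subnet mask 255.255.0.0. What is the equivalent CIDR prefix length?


Binary: 11111111.11111111.00000000.00000000
Count leading 1s
Prefix: /16


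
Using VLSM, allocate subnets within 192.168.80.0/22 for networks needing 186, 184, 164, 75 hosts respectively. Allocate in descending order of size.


186 hosts -> /24 (254 usable): 192.168.80.0/24
184 hosts -> /24 (254 usable): 192.168.81.0/24
164 hosts -> /24 (254 usable): 192.168.82.0/24
75 hosts -> /25 (126 usable): 192.168.83.0/25
Allocation: 192.168.80.0/24 (186 hosts, 254 usable); 192.168.81.0/24 (184 hosts, 254 usable); 192.168.82.0/24 (164 hosts, 254 usable); 192.168.83.0/25 (75 hosts, 126 usable)


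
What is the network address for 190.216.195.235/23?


IP:   10111110.11011000.11000011.11101011
Mask: 11111111.11111111.11111110.00000000
AND operation:
Net:  10111110.11011000.11000010.00000000
Network: 190.216.194.0/23


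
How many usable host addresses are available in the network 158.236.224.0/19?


Host bits = 32 - 19 = 13
Total addresses = 2^13 = 8192
Usable = total - 2 (network and broadcast)
Usable hosts: 8190


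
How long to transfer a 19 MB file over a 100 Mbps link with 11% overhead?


Effective throughput = 100 * (1 - 11/100) = 89 Mbps
File size in Mb = 19 * 8 = 152 Mb
Time = 152 / 89
Time = 1.7079 seconds


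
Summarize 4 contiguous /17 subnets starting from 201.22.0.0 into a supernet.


Original prefix: /17
Number of subnets: 4 = 2^2
New prefix = 17 - 2 = 15
Supernet: 201.22.0.0/15


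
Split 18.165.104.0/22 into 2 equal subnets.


New prefix = 22 + 1 = 23
Each subnet has 512 addresses
  18.165.104.0/23
  18.165.106.0/23
Subnets: 18.165.104.0/23, 18.165.106.0/23


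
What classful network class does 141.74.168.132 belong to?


First octet: 141
Binary: 10001101
10xxxxxx -> Class B (128-191)
Class B, default mask 255.255.0.0 (/16)


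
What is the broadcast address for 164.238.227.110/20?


Network: 164.238.224.0/20
Host bits = 12
Set all host bits to 1:
Broadcast: 164.238.239.255


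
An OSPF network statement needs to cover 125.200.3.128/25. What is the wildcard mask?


Subnet mask: 255.255.255.128
Wildcard = 255.255.255.255 - subnet mask
255 - 255 = 0
255 - 255 = 0
255 - 255 = 0
255 - 128 = 127
Wildcard: 0.0.0.127


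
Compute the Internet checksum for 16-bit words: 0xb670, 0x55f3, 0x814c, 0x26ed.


Sum all words (with carry folding):
+ 0xb670 = 0xb670
+ 0x55f3 = 0x0c64
+ 0x814c = 0x8db0
+ 0x26ed = 0xb49d
One's complement: ~0xb49d
Checksum = 0x4b62


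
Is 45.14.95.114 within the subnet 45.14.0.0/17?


Subnet network: 45.14.0.0
Test IP AND mask: 45.14.0.0
Yes, 45.14.95.114 is in 45.14.0.0/17


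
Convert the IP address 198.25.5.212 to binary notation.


198 = 11000110
25 = 00011001
5 = 00000101
212 = 11010100
Binary: 11000110.00011001.00000101.11010100


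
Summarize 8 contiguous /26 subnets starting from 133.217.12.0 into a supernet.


Original prefix: /26
Number of subnets: 8 = 2^3
New prefix = 26 - 3 = 23
Supernet: 133.217.12.0/23


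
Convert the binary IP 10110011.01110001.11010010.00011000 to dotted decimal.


10110011 = 179
01110001 = 113
11010010 = 210
00011000 = 24
IP: 179.113.210.24


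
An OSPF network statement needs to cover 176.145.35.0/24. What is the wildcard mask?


Subnet mask: 255.255.255.0
Wildcard = 255.255.255.255 - subnet mask
255 - 255 = 0
255 - 255 = 0
255 - 255 = 0
255 - 0 = 255
Wildcard: 0.0.0.255


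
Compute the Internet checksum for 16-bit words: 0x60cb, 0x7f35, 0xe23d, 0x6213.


Sum all words (with carry folding):
+ 0x60cb = 0x60cb
+ 0x7f35 = 0xe000
+ 0xe23d = 0xc23e
+ 0x6213 = 0x2452
One's complement: ~0x2452
Checksum = 0xdbad


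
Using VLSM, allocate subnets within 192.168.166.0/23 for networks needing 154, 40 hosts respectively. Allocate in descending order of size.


154 hosts -> /24 (254 usable): 192.168.166.0/24
40 hosts -> /26 (62 usable): 192.168.167.0/26
Allocation: 192.168.166.0/24 (154 hosts, 254 usable); 192.168.167.0/26 (40 hosts, 62 usable)


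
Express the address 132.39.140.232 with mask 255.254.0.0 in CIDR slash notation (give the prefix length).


Binary: 11111111.11111110.00000000.00000000
Count leading 1s
Prefix: /15


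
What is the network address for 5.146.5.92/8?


IP:   00000101.10010010.00000101.01011100
Mask: 11111111.00000000.00000000.00000000
AND operation:
Net:  00000101.00000000.00000000.00000000
Network: 5.0.0.0/8


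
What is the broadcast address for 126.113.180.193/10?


Network: 126.64.0.0/10
Host bits = 22
Set all host bits to 1:
Broadcast: 126.127.255.255


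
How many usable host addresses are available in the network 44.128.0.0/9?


Host bits = 32 - 9 = 23
Total addresses = 2^23 = 8388608
Usable = total - 2 (network and broadcast)
Usable hosts: 8388606


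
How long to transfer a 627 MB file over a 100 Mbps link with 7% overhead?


Effective throughput = 100 * (1 - 7/100) = 93 Mbps
File size in Mb = 627 * 8 = 5016 Mb
Time = 5016 / 93
Time = 53.9355 seconds


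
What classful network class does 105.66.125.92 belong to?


First octet: 105
Binary: 01101001
0xxxxxxx -> Class A (1-126)
Class A, default mask 255.0.0.0 (/8)


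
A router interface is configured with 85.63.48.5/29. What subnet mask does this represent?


/29 means 29 network bits, 3 host bits
Binary: 11111111111111111111111111111000
Mask: 255.255.255.248


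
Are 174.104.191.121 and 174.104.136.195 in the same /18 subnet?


Mask: 255.255.192.0
174.104.191.121 AND mask = 174.104.128.0
174.104.136.195 AND mask = 174.104.128.0
Yes, same subnet (174.104.128.0)


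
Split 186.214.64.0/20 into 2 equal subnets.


New prefix = 20 + 1 = 21
Each subnet has 2048 addresses
  186.214.64.0/21
  186.214.72.0/21
Subnets: 186.214.64.0/21, 186.214.72.0/21


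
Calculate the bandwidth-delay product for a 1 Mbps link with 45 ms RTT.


BDP = bandwidth * RTT
= 1 Mbps * 45 ms
= 1 * 1e6 * 45 / 1000 bits
= 45000 bits
= 5625 bytes
= 5.4932 KB
BDP = 45000 bits (5625 bytes)


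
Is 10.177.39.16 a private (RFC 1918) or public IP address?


RFC 1918 private ranges:
  10.0.0.0/8 (10.0.0.0 - 10.255.255.255)
  172.16.0.0/12 (172.16.0.0 - 172.31.255.255)
  192.168.0.0/16 (192.168.0.0 - 192.168.255.255)
Private (in 10.0.0.0/8)


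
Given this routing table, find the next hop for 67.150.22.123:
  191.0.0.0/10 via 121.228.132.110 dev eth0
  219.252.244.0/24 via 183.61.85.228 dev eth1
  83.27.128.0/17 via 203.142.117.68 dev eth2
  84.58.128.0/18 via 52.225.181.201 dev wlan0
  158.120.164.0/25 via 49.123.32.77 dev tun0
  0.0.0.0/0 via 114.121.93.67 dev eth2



Longest prefix match for 67.150.22.123:
  /10 191.0.0.0: no
  /24 219.252.244.0: no
  /17 83.27.128.0: no
  /18 84.58.128.0: no
  /25 158.120.164.0: no
  /0 0.0.0.0: MATCH
Selected: next-hop 114.121.93.67 via eth2 (matched /0)


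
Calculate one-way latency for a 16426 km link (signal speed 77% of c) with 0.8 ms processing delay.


Speed = 0.77 * 3e5 km/s = 231000 km/s
Propagation delay = 16426 / 231000 = 0.0711 s = 71.1082 ms
Processing delay = 0.8 ms
Total one-way latency = 71.9082 ms


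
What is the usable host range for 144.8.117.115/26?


Network: 144.8.117.64
Broadcast: 144.8.117.127
First usable = network + 1
Last usable = broadcast - 1
Range: 144.8.117.65 to 144.8.117.126


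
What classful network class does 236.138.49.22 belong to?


First octet: 236
Binary: 11101100
1110xxxx -> Class D (224-239)
Class D (multicast), default mask N/A


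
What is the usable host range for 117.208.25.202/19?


Network: 117.208.0.0
Broadcast: 117.208.31.255
First usable = network + 1
Last usable = broadcast - 1
Range: 117.208.0.1 to 117.208.31.254


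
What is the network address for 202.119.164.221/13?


IP:   11001010.01110111.10100100.11011101
Mask: 11111111.11111000.00000000.00000000
AND operation:
Net:  11001010.01110000.00000000.00000000
Network: 202.112.0.0/13


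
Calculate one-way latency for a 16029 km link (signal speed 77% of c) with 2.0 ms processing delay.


Speed = 0.77 * 3e5 km/s = 231000 km/s
Propagation delay = 16029 / 231000 = 0.0694 s = 69.3896 ms
Processing delay = 2.0 ms
Total one-way latency = 71.3896 ms


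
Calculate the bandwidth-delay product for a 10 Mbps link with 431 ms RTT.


BDP = bandwidth * RTT
= 10 Mbps * 431 ms
= 10 * 1e6 * 431 / 1000 bits
= 4310000 bits
= 538750 bytes
= 526.123 KB
BDP = 4310000 bits (538750 bytes)


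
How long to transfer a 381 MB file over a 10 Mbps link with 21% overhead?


Effective throughput = 10 * (1 - 21/100) = 7.9 Mbps
File size in Mb = 381 * 8 = 3048 Mb
Time = 3048 / 7.9
Time = 385.8228 seconds


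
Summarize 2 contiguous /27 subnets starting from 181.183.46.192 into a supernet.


Original prefix: /27
Number of subnets: 2 = 2^1
New prefix = 27 - 1 = 26
Supernet: 181.183.46.192/26


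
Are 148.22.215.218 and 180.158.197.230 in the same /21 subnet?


Mask: 255.255.248.0
148.22.215.218 AND mask = 148.22.208.0
180.158.197.230 AND mask = 180.158.192.0
No, different subnets (148.22.208.0 vs 180.158.192.0)


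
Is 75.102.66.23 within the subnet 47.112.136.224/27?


Subnet network: 47.112.136.224
Test IP AND mask: 75.102.66.0
No, 75.102.66.23 is not in 47.112.136.224/27


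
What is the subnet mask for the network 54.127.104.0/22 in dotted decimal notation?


/22 means 22 network bits, 10 host bits
Binary: 11111111111111111111110000000000
Mask: 255.255.252.0


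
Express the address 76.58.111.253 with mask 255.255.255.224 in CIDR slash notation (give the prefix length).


Binary: 11111111.11111111.11111111.11100000
Count leading 1s
Prefix: /27


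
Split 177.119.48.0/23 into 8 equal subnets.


New prefix = 23 + 3 = 26
Each subnet has 64 addresses
  177.119.48.0/26
  177.119.48.64/26
  177.119.48.128/26
  177.119.48.192/26
  177.119.49.0/26
  177.119.49.64/26
  177.119.49.128/26
  177.119.49.192/26
Subnets: 177.119.48.0/26, 177.119.48.64/26, 177.119.48.128/26, 177.119.48.192/26, 177.119.49.0/26, 177.119.49.64/26, 177.119.49.128/26, 177.119.49.192/26


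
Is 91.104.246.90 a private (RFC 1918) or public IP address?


RFC 1918 private ranges:
  10.0.0.0/8 (10.0.0.0 - 10.255.255.255)
  172.16.0.0/12 (172.16.0.0 - 172.31.255.255)
  192.168.0.0/16 (192.168.0.0 - 192.168.255.255)
Public (not in any RFC 1918 range)


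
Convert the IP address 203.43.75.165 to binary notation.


203 = 11001011
43 = 00101011
75 = 01001011
165 = 10100101
Binary: 11001011.00101011.01001011.10100101


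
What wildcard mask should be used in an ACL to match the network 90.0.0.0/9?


Subnet mask: 255.128.0.0
Wildcard = 255.255.255.255 - subnet mask
255 - 255 = 0
255 - 128 = 127
255 - 0 = 255
255 - 0 = 255
Wildcard: 0.127.255.255


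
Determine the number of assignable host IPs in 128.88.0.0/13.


Host bits = 32 - 13 = 19
Total addresses = 2^19 = 524288
Usable = total - 2 (network and broadcast)
Usable hosts: 524286


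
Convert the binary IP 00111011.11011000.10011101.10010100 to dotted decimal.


00111011 = 59
11011000 = 216
10011101 = 157
10010100 = 148
IP: 59.216.157.148


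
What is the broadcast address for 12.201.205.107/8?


Network: 12.0.0.0/8
Host bits = 24
Set all host bits to 1:
Broadcast: 12.255.255.255


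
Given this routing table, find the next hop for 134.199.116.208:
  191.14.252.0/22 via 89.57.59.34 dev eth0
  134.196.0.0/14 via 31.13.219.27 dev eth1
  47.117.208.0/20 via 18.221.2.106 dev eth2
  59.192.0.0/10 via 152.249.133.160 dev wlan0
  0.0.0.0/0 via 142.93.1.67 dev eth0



Longest prefix match for 134.199.116.208:
  /22 191.14.252.0: no
  /14 134.196.0.0: MATCH
  /20 47.117.208.0: no
  /10 59.192.0.0: no
  /0 0.0.0.0: MATCH
Selected: next-hop 31.13.219.27 via eth1 (matched /14)


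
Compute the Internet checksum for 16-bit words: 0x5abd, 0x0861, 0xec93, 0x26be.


Sum all words (with carry folding):
+ 0x5abd = 0x5abd
+ 0x0861 = 0x631e
+ 0xec93 = 0x4fb2
+ 0x26be = 0x7670
One's complement: ~0x7670
Checksum = 0x898f


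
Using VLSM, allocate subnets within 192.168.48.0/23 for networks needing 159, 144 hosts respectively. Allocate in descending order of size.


159 hosts -> /24 (254 usable): 192.168.48.0/24
144 hosts -> /24 (254 usable): 192.168.49.0/24
Allocation: 192.168.48.0/24 (159 hosts, 254 usable); 192.168.49.0/24 (144 hosts, 254 usable)


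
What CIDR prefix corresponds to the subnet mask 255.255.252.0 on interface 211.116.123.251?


Binary: 11111111.11111111.11111100.00000000
Count leading 1s
Prefix: /22


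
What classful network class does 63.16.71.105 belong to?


First octet: 63
Binary: 00111111
0xxxxxxx -> Class A (1-126)
Class A, default mask 255.0.0.0 (/8)


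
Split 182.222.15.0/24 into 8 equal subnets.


New prefix = 24 + 3 = 27
Each subnet has 32 addresses
  182.222.15.0/27
  182.222.15.32/27
  182.222.15.64/27
  182.222.15.96/27
  182.222.15.128/27
  182.222.15.160/27
  182.222.15.192/27
  182.222.15.224/27
Subnets: 182.222.15.0/27, 182.222.15.32/27, 182.222.15.64/27, 182.222.15.96/27, 182.222.15.128/27, 182.222.15.160/27, 182.222.15.192/27, 182.222.15.224/27


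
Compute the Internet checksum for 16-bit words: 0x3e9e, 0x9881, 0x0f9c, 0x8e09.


Sum all words (with carry folding):
+ 0x3e9e = 0x3e9e
+ 0x9881 = 0xd71f
+ 0x0f9c = 0xe6bb
+ 0x8e09 = 0x74c5
One's complement: ~0x74c5
Checksum = 0x8b3a


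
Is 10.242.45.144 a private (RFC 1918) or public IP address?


RFC 1918 private ranges:
  10.0.0.0/8 (10.0.0.0 - 10.255.255.255)
  172.16.0.0/12 (172.16.0.0 - 172.31.255.255)
  192.168.0.0/16 (192.168.0.0 - 192.168.255.255)
Private (in 10.0.0.0/8)


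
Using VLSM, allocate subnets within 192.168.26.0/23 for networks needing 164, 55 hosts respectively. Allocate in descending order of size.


164 hosts -> /24 (254 usable): 192.168.26.0/24
55 hosts -> /26 (62 usable): 192.168.27.0/26
Allocation: 192.168.26.0/24 (164 hosts, 254 usable); 192.168.27.0/26 (55 hosts, 62 usable)


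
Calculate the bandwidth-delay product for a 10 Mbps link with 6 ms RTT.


BDP = bandwidth * RTT
= 10 Mbps * 6 ms
= 10 * 1e6 * 6 / 1000 bits
= 60000 bits
= 7500 bytes
= 7.3242 KB
BDP = 60000 bits (7500 bytes)


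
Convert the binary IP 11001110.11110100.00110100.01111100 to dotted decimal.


11001110 = 206
11110100 = 244
00110100 = 52
01111100 = 124
IP: 206.244.52.124


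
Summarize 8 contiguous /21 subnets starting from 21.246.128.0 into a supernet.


Original prefix: /21
Number of subnets: 8 = 2^3
New prefix = 21 - 3 = 18
Supernet: 21.246.128.0/18


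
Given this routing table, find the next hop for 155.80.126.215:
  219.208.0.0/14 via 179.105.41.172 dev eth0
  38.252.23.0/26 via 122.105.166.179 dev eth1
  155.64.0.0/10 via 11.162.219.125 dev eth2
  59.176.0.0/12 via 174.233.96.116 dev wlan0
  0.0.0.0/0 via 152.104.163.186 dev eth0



Longest prefix match for 155.80.126.215:
  /14 219.208.0.0: no
  /26 38.252.23.0: no
  /10 155.64.0.0: MATCH
  /12 59.176.0.0: no
  /0 0.0.0.0: MATCH
Selected: next-hop 11.162.219.125 via eth2 (matched /10)


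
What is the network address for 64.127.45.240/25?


IP:   01000000.01111111.00101101.11110000
Mask: 11111111.11111111.11111111.10000000
AND operation:
Net:  01000000.01111111.00101101.10000000
Network: 64.127.45.128/25


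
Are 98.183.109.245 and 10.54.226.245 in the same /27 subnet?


Mask: 255.255.255.224
98.183.109.245 AND mask = 98.183.109.224
10.54.226.245 AND mask = 10.54.226.224
No, different subnets (98.183.109.224 vs 10.54.226.224)


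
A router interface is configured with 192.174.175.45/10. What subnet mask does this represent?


/10 means 10 network bits, 22 host bits
Binary: 11111111110000000000000000000000
Mask: 255.192.0.0


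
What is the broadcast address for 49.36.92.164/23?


Network: 49.36.92.0/23
Host bits = 9
Set all host bits to 1:
Broadcast: 49.36.93.255


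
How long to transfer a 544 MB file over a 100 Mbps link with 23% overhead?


Effective throughput = 100 * (1 - 23/100) = 77 Mbps
File size in Mb = 544 * 8 = 4352 Mb
Time = 4352 / 77
Time = 56.5195 seconds


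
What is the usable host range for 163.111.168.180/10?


Network: 163.64.0.0
Broadcast: 163.127.255.255
First usable = network + 1
Last usable = broadcast - 1
Range: 163.64.0.1 to 163.127.255.254


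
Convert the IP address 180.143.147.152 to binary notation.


180 = 10110100
143 = 10001111
147 = 10010011
152 = 10011000
Binary: 10110100.10001111.10010011.10011000


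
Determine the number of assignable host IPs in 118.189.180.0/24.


Host bits = 32 - 24 = 8
Total addresses = 2^8 = 256
Usable = total - 2 (network and broadcast)
Usable hosts: 254


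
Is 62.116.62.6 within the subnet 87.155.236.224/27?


Subnet network: 87.155.236.224
Test IP AND mask: 62.116.62.0
No, 62.116.62.6 is not in 87.155.236.224/27


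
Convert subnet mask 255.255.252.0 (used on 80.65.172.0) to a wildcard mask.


Subnet mask: 255.255.252.0
Wildcard = 255.255.255.255 - subnet mask
255 - 255 = 0
255 - 255 = 0
255 - 252 = 3
255 - 0 = 255
Wildcard: 0.0.3.255


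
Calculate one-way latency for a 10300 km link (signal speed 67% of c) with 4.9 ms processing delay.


Speed = 0.67 * 3e5 km/s = 201000 km/s
Propagation delay = 10300 / 201000 = 0.0512 s = 51.2438 ms
Processing delay = 4.9 ms
Total one-way latency = 56.1438 ms


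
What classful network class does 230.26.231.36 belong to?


First octet: 230
Binary: 11100110
1110xxxx -> Class D (224-239)
Class D (multicast), default mask N/A


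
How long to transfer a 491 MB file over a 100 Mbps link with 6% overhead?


Effective throughput = 100 * (1 - 6/100) = 94 Mbps
File size in Mb = 491 * 8 = 3928 Mb
Time = 3928 / 94
Time = 41.7872 seconds


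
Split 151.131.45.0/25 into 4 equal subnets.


New prefix = 25 + 2 = 27
Each subnet has 32 addresses
  151.131.45.0/27
  151.131.45.32/27
  151.131.45.64/27
  151.131.45.96/27
Subnets: 151.131.45.0/27, 151.131.45.32/27, 151.131.45.64/27, 151.131.45.96/27


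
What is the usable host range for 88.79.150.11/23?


Network: 88.79.150.0
Broadcast: 88.79.151.255
First usable = network + 1
Last usable = broadcast - 1
Range: 88.79.150.1 to 88.79.151.254


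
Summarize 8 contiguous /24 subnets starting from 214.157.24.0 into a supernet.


Original prefix: /24
Number of subnets: 8 = 2^3
New prefix = 24 - 3 = 21
Supernet: 214.157.24.0/21


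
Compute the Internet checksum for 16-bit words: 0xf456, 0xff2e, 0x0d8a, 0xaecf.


Sum all words (with carry folding):
+ 0xf456 = 0xf456
+ 0xff2e = 0xf385
+ 0x0d8a = 0x0110
+ 0xaecf = 0xafdf
One's complement: ~0xafdf
Checksum = 0x5020


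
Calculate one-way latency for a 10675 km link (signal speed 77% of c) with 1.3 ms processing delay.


Speed = 0.77 * 3e5 km/s = 231000 km/s
Propagation delay = 10675 / 231000 = 0.0462 s = 46.2121 ms
Processing delay = 1.3 ms
Total one-way latency = 47.5121 ms


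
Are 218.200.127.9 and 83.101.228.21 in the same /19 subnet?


Mask: 255.255.224.0
218.200.127.9 AND mask = 218.200.96.0
83.101.228.21 AND mask = 83.101.224.0
No, different subnets (218.200.96.0 vs 83.101.224.0)


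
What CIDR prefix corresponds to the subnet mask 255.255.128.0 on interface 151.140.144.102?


Binary: 11111111.11111111.10000000.00000000
Count leading 1s
Prefix: /17


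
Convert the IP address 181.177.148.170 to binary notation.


181 = 10110101
177 = 10110001
148 = 10010100
170 = 10101010
Binary: 10110101.10110001.10010100.10101010


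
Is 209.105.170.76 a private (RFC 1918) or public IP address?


RFC 1918 private ranges:
  10.0.0.0/8 (10.0.0.0 - 10.255.255.255)
  172.16.0.0/12 (172.16.0.0 - 172.31.255.255)
  192.168.0.0/16 (192.168.0.0 - 192.168.255.255)
Public (not in any RFC 1918 range)


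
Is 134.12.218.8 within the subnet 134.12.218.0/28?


Subnet network: 134.12.218.0
Test IP AND mask: 134.12.218.0
Yes, 134.12.218.8 is in 134.12.218.0/28


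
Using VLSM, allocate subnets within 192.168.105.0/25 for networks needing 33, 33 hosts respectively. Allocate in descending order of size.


33 hosts -> /26 (62 usable): 192.168.105.0/26
33 hosts -> /26 (62 usable): 192.168.105.64/26
Allocation: 192.168.105.0/26 (33 hosts, 62 usable); 192.168.105.64/26 (33 hosts, 62 usable)


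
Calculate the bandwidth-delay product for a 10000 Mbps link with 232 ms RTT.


BDP = bandwidth * RTT
= 10000 Mbps * 232 ms
= 10000 * 1e6 * 232 / 1000 bits
= 2320000000 bits
= 290000000 bytes
= 283203.125 KB
BDP = 2320000000 bits (290000000 bytes)


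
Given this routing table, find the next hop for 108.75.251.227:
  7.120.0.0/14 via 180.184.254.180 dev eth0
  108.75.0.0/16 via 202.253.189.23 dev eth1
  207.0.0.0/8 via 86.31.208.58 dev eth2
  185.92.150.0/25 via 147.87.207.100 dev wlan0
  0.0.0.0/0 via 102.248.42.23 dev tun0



Longest prefix match for 108.75.251.227:
  /14 7.120.0.0: no
  /16 108.75.0.0: MATCH
  /8 207.0.0.0: no
  /25 185.92.150.0: no
  /0 0.0.0.0: MATCH
Selected: next-hop 202.253.189.23 via eth1 (matched /16)


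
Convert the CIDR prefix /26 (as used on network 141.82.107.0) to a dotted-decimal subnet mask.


/26 means 26 network bits, 6 host bits
Binary: 11111111111111111111111111000000
Mask: 255.255.255.192


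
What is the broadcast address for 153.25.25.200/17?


Network: 153.25.0.0/17
Host bits = 15
Set all host bits to 1:
Broadcast: 153.25.127.255


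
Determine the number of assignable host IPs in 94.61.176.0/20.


Host bits = 32 - 20 = 12
Total addresses = 2^12 = 4096
Usable = total - 2 (network and broadcast)
Usable hosts: 4094


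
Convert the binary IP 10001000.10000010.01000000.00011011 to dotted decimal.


10001000 = 136
10000010 = 130
01000000 = 64
00011011 = 27
IP: 136.130.64.27


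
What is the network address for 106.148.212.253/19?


IP:   01101010.10010100.11010100.11111101
Mask: 11111111.11111111.11100000.00000000
AND operation:
Net:  01101010.10010100.11000000.00000000
Network: 106.148.192.0/19


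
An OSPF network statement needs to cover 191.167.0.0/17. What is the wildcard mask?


Subnet mask: 255.255.128.0
Wildcard = 255.255.255.255 - subnet mask
255 - 255 = 0
255 - 255 = 0
255 - 128 = 127
255 - 0 = 255
Wildcard: 0.0.127.255


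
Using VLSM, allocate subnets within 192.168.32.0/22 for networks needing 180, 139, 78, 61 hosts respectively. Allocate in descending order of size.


180 hosts -> /24 (254 usable): 192.168.32.0/24
139 hosts -> /24 (254 usable): 192.168.33.0/24
78 hosts -> /25 (126 usable): 192.168.34.0/25
61 hosts -> /26 (62 usable): 192.168.34.128/26
Allocation: 192.168.32.0/24 (180 hosts, 254 usable); 192.168.33.0/24 (139 hosts, 254 usable); 192.168.34.0/25 (78 hosts, 126 usable); 192.168.34.128/26 (61 hosts, 62 usable)


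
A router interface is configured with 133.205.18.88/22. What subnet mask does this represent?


/22 means 22 network bits, 10 host bits
Binary: 11111111111111111111110000000000
Mask: 255.255.252.0


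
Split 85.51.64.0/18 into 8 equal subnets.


New prefix = 18 + 3 = 21
Each subnet has 2048 addresses
  85.51.64.0/21
  85.51.72.0/21
  85.51.80.0/21
  85.51.88.0/21
  85.51.96.0/21
  85.51.104.0/21
  85.51.112.0/21
  85.51.120.0/21
Subnets: 85.51.64.0/21, 85.51.72.0/21, 85.51.80.0/21, 85.51.88.0/21, 85.51.96.0/21, 85.51.104.0/21, 85.51.112.0/21, 85.51.120.0/21


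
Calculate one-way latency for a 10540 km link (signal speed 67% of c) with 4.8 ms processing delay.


Speed = 0.67 * 3e5 km/s = 201000 km/s
Propagation delay = 10540 / 201000 = 0.0524 s = 52.4378 ms
Processing delay = 4.8 ms
Total one-way latency = 57.2378 ms


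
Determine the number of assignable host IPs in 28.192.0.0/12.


Host bits = 32 - 12 = 20
Total addresses = 2^20 = 1048576
Usable = total - 2 (network and broadcast)
Usable hosts: 1048574


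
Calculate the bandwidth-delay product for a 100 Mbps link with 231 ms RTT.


BDP = bandwidth * RTT
= 100 Mbps * 231 ms
= 100 * 1e6 * 231 / 1000 bits
= 23100000 bits
= 2887500 bytes
= 2819.8242 KB
BDP = 23100000 bits (2887500 bytes)


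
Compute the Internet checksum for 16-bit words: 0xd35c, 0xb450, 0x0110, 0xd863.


Sum all words (with carry folding):
+ 0xd35c = 0xd35c
+ 0xb450 = 0x87ad
+ 0x0110 = 0x88bd
+ 0xd863 = 0x6121
One's complement: ~0x6121
Checksum = 0x9ede


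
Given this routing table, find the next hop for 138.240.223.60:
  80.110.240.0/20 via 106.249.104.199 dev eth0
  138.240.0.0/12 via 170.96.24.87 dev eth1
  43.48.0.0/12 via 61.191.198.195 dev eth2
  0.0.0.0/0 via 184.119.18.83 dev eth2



Longest prefix match for 138.240.223.60:
  /20 80.110.240.0: no
  /12 138.240.0.0: MATCH
  /12 43.48.0.0: no
  /0 0.0.0.0: MATCH
Selected: next-hop 170.96.24.87 via eth1 (matched /12)


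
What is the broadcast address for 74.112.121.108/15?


Network: 74.112.0.0/15
Host bits = 17
Set all host bits to 1:
Broadcast: 74.113.255.255


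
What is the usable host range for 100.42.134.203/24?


Network: 100.42.134.0
Broadcast: 100.42.134.255
First usable = network + 1
Last usable = broadcast - 1
Range: 100.42.134.1 to 100.42.134.254


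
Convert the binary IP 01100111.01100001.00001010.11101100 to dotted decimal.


01100111 = 103
01100001 = 97
00001010 = 10
11101100 = 236
IP: 103.97.10.236


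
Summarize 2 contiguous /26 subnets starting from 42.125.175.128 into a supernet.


Original prefix: /26
Number of subnets: 2 = 2^1
New prefix = 26 - 1 = 25
Supernet: 42.125.175.128/25


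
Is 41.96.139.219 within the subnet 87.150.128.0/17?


Subnet network: 87.150.128.0
Test IP AND mask: 41.96.128.0
No, 41.96.139.219 is not in 87.150.128.0/17


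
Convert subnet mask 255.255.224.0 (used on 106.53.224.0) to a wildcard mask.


Subnet mask: 255.255.224.0
Wildcard = 255.255.255.255 - subnet mask
255 - 255 = 0
255 - 255 = 0
255 - 224 = 31
255 - 0 = 255
Wildcard: 0.0.31.255


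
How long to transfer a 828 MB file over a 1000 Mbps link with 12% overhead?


Effective throughput = 1000 * (1 - 12/100) = 880 Mbps
File size in Mb = 828 * 8 = 6624 Mb
Time = 6624 / 880
Time = 7.5273 seconds


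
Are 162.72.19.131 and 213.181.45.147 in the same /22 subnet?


Mask: 255.255.252.0
162.72.19.131 AND mask = 162.72.16.0
213.181.45.147 AND mask = 213.181.44.0
No, different subnets (162.72.16.0 vs 213.181.44.0)


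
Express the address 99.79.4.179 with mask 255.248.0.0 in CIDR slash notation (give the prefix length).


Binary: 11111111.11111000.00000000.00000000
Count leading 1s
Prefix: /13


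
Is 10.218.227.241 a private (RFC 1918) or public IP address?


RFC 1918 private ranges:
  10.0.0.0/8 (10.0.0.0 - 10.255.255.255)
  172.16.0.0/12 (172.16.0.0 - 172.31.255.255)
  192.168.0.0/16 (192.168.0.0 - 192.168.255.255)
Private (in 10.0.0.0/8)


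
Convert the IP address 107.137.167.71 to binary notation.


107 = 01101011
137 = 10001001
167 = 10100111
71 = 01000111
Binary: 01101011.10001001.10100111.01000111


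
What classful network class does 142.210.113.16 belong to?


First octet: 142
Binary: 10001110
10xxxxxx -> Class B (128-191)
Class B, default mask 255.255.0.0 (/16)


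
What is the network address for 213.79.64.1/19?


IP:   11010101.01001111.01000000.00000001
Mask: 11111111.11111111.11100000.00000000
AND operation:
Net:  11010101.01001111.01000000.00000000
Network: 213.79.64.0/19


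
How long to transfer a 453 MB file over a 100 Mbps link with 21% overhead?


Effective throughput = 100 * (1 - 21/100) = 79 Mbps
File size in Mb = 453 * 8 = 3624 Mb
Time = 3624 / 79
Time = 45.8734 seconds


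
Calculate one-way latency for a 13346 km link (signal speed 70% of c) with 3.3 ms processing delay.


Speed = 0.7 * 3e5 km/s = 210000 km/s
Propagation delay = 13346 / 210000 = 0.0636 s = 63.5524 ms
Processing delay = 3.3 ms
Total one-way latency = 66.8524 ms


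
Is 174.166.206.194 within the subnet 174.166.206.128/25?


Subnet network: 174.166.206.128
Test IP AND mask: 174.166.206.128
Yes, 174.166.206.194 is in 174.166.206.128/25


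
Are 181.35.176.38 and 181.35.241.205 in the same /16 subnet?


Mask: 255.255.0.0
181.35.176.38 AND mask = 181.35.0.0
181.35.241.205 AND mask = 181.35.0.0
Yes, same subnet (181.35.0.0)


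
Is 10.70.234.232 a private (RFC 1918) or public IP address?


RFC 1918 private ranges:
  10.0.0.0/8 (10.0.0.0 - 10.255.255.255)
  172.16.0.0/12 (172.16.0.0 - 172.31.255.255)
  192.168.0.0/16 (192.168.0.0 - 192.168.255.255)
Private (in 10.0.0.0/8)


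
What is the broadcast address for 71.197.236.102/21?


Network: 71.197.232.0/21
Host bits = 11
Set all host bits to 1:
Broadcast: 71.197.239.255


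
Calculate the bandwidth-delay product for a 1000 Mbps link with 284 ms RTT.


BDP = bandwidth * RTT
= 1000 Mbps * 284 ms
= 1000 * 1e6 * 284 / 1000 bits
= 284000000 bits
= 35500000 bytes
= 34667.9688 KB
BDP = 284000000 bits (35500000 bytes)


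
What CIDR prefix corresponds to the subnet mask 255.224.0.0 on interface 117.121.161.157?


Binary: 11111111.11100000.00000000.00000000
Count leading 1s
Prefix: /11
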